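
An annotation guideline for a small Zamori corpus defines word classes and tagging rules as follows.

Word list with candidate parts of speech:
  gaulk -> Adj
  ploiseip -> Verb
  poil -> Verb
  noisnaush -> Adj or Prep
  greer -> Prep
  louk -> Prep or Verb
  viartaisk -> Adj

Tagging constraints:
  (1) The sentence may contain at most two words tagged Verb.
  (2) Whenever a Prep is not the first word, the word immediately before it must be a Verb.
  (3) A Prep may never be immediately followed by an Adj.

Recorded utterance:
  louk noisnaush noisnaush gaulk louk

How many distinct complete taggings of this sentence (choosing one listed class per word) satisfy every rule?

1

Candidates per position — 1:louk {Prep,Verb}; 2:noisnaush {Adj,Prep}; 3:noisnaush {Adj,Prep}; 4:gaulk {Adj}; 5:louk {Prep,Verb}.
There are 16 candidate sequences in total.
The sequences that satisfy every rule: Verb Adj Adj Adj Verb.
Count = 1.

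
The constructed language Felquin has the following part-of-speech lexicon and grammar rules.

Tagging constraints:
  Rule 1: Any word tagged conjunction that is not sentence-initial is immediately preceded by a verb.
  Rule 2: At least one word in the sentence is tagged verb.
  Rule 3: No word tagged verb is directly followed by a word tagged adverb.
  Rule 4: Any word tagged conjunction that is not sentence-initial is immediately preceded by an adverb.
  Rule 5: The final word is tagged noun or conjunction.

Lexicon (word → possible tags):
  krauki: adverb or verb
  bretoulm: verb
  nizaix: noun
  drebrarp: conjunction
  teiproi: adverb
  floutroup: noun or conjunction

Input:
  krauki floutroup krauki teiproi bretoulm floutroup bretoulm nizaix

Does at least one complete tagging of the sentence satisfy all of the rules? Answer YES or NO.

Candidates per position — 1:krauki {adverb,verb}; 2:floutroup {noun,conjunction}; 3:krauki {adverb,verb}; 4:teiproi {adverb}; 5:bretoulm {verb}; 6:floutroup {noun,conjunction}; 7:bretoulm {verb}; 8:nizaix {noun}.
One satisfying assignment: verb noun adverb adverb verb noun verb noun.
Rule-by-rule: rule 1 holds; rule 2 holds; rule 3 holds; rule 4 holds; rule 5 holds.

YES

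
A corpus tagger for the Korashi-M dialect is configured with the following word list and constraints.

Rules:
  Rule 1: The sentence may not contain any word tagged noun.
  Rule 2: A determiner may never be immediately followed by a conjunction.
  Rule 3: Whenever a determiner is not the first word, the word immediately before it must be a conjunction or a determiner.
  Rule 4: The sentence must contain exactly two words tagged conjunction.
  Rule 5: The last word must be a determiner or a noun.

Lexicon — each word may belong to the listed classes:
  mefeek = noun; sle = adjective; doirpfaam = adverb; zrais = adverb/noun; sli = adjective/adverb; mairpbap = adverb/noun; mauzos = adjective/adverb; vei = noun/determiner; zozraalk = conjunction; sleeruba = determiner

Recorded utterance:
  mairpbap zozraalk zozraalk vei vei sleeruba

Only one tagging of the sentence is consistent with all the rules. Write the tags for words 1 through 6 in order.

Candidates per position — 1:mairpbap {adverb,noun}; 2:zozraalk {conjunction}; 3:zozraalk {conjunction}; 4:vei {noun,determiner}; 5:vei {noun,determiner}; 6:sleeruba {determiner}.
Position 1: noun is ruled out by rule 1; that leaves adverb.
Position 4: noun is ruled out by rule 1; that leaves determiner.
Position 5: noun is ruled out by rule 1; that leaves determiner.
The only consistent sequence is: adverb conjunction conjunction determiner determiner determiner.
Verifying each rule — rule 1 satisfied; rule 2 satisfied; rule 3 satisfied; rule 4 satisfied; rule 5 satisfied.

adverb conjunction conjunction determiner determiner determiner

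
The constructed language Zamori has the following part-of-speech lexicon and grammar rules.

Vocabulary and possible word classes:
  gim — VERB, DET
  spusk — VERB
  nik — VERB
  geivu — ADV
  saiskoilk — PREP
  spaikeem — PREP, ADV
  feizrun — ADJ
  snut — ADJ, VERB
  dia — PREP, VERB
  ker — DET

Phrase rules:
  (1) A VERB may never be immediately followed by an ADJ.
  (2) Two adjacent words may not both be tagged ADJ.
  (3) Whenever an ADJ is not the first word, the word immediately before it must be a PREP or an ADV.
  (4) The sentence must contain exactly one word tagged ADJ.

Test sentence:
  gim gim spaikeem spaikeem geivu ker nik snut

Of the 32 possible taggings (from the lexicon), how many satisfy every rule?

0

Candidates per position — 1:gim {VERB,DET}; 2:gim {VERB,DET}; 3:spaikeem {PREP,ADV}; 4:spaikeem {PREP,ADV}; 5:geivu {ADV}; 6:ker {DET}; 7:nik {VERB}; 8:snut {ADJ,VERB}.
There are 32 candidate sequences in total.
Every candidate sequence violates at least one rule; no consistent tagging exists.
Count = 0.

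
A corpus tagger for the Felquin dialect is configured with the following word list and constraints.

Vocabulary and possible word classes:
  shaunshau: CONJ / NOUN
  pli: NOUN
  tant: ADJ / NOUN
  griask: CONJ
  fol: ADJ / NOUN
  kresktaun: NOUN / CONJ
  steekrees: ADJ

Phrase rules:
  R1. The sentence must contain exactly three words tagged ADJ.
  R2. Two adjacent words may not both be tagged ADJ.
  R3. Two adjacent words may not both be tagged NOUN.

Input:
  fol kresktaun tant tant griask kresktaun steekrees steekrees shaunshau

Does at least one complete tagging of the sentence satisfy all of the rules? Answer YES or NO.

Candidates per position — 1:fol {ADJ,NOUN}; 2:kresktaun {NOUN,CONJ}; 3:tant {ADJ,NOUN}; 4:tant {ADJ,NOUN}; 5:griask {CONJ}; 6:kresktaun {NOUN,CONJ}; 7:steekrees {ADJ}; 8:steekrees {ADJ}; 9:shaunshau {CONJ,NOUN}.
Rule 2 cannot be satisfied by any choice of tags from the lexicon.
So there is no consistent tagging.

NO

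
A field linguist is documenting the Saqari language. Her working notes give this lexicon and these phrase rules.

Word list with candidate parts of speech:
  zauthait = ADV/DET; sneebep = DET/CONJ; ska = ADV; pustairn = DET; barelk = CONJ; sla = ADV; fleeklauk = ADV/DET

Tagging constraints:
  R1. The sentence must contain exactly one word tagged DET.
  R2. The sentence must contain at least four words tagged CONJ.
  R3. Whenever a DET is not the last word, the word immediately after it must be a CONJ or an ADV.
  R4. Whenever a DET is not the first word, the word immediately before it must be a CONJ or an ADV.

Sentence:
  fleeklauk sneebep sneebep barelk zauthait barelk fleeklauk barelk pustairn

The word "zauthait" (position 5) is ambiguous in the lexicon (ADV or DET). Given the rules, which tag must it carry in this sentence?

Candidates per position — 1:fleeklauk {ADV,DET}; 2:sneebep {DET,CONJ}; 3:sneebep {DET,CONJ}; 4:barelk {CONJ}; 5:zauthait {ADV,DET}; 6:barelk {CONJ}; 7:fleeklauk {ADV,DET}; 8:barelk {CONJ}; 9:pustairn {DET}.
Position 1: tagging it DET would leave rule 1 unsatisfiable, so it must be ADV.
Position 2: tagging it DET would leave rule 1 unsatisfiable, so it must be CONJ.
Position 3: tagging it DET would leave rule 1 unsatisfiable, so it must be CONJ.
Position 5: tagging it DET would leave rule 1 unsatisfiable, so it must be ADV.
Position 7: tagging it DET would leave rule 1 unsatisfiable, so it must be ADV.
That leaves exactly one tagging: ADV CONJ CONJ CONJ ADV CONJ ADV CONJ DET.
Verifying each rule — rule 1 holds; rule 2 holds; rule 3 holds; rule 4 holds.

ADV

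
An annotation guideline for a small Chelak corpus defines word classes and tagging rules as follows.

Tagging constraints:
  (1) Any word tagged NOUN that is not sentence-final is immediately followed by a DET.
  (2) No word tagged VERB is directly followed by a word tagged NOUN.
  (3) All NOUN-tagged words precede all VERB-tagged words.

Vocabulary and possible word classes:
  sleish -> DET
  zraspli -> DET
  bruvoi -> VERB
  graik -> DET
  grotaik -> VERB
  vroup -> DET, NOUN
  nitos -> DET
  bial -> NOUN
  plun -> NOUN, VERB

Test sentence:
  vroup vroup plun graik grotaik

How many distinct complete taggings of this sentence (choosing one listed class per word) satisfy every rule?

4

Candidates per position — 1:vroup {DET,NOUN}; 2:vroup {DET,NOUN}; 3:plun {NOUN,VERB}; 4:graik {DET}; 5:grotaik {VERB}.
There are 8 candidate sequences in total.
The sequences that satisfy every rule: DET DET NOUN DET VERB; DET DET VERB DET VERB; NOUN DET NOUN DET VERB; NOUN DET VERB DET VERB.
Count = 4.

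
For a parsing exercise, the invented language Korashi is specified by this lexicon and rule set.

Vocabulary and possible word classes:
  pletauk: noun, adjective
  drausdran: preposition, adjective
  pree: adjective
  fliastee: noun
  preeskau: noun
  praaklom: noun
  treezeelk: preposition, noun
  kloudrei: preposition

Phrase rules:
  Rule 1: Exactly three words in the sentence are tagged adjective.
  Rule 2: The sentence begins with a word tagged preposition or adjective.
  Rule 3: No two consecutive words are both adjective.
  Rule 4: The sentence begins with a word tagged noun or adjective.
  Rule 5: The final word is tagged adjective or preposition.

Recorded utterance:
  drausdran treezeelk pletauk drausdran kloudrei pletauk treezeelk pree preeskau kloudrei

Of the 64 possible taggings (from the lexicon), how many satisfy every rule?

Candidates per position — 1:drausdran {preposition,adjective}; 2:treezeelk {preposition,noun}; 3:pletauk {noun,adjective}; 4:drausdran {preposition,adjective}; 5:kloudrei {preposition}; 6:pletauk {noun,adjective}; 7:treezeelk {preposition,noun}; 8:pree {adjective}; 9:preeskau {noun}; 10:kloudrei {preposition}.
There are 64 candidate sequences in total.
Checking each against the rules leaves 12 sequences.
Count = 12.

12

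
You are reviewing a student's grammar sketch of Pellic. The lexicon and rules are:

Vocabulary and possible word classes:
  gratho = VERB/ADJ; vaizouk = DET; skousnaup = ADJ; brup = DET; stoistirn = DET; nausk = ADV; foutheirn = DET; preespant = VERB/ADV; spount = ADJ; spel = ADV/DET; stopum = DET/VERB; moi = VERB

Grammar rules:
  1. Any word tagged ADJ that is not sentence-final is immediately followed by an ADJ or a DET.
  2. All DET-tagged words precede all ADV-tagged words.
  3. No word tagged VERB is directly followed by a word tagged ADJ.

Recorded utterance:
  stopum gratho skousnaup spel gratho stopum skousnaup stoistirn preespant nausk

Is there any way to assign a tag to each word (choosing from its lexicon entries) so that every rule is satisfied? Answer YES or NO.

YES

Candidates per position — 1:stopum {DET,VERB}; 2:gratho {VERB,ADJ}; 3:skousnaup {ADJ}; 4:spel {ADV,DET}; 5:gratho {VERB,ADJ}; 6:stopum {DET,VERB}; 7:skousnaup {ADJ}; 8:stoistirn {DET}; 9:preespant {VERB,ADV}; 10:nausk {ADV}.
One satisfying assignment: DET ADJ ADJ DET VERB DET ADJ DET ADV ADV.
Checking: rule 1 holds; rule 2 holds; rule 3 holds.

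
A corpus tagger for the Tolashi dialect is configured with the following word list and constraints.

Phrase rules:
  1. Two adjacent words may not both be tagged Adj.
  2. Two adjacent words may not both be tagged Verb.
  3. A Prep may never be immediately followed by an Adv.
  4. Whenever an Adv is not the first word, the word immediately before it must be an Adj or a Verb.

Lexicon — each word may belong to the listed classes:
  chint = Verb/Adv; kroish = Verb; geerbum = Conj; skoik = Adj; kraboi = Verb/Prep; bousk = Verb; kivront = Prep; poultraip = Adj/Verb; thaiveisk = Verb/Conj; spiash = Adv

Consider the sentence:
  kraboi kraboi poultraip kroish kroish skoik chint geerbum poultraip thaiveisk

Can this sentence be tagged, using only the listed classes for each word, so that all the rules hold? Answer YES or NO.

Candidates per position — 1:kraboi {Verb,Prep}; 2:kraboi {Verb,Prep}; 3:poultraip {Adj,Verb}; 4:kroish {Verb}; 5:kroish {Verb}; 6:skoik {Adj}; 7:chint {Verb,Adv}; 8:geerbum {Conj}; 9:poultraip {Adj,Verb}; 10:thaiveisk {Verb,Conj}.
Rule 2 cannot be satisfied by any choice of tags from the lexicon.
So there is no consistent tagging.

NO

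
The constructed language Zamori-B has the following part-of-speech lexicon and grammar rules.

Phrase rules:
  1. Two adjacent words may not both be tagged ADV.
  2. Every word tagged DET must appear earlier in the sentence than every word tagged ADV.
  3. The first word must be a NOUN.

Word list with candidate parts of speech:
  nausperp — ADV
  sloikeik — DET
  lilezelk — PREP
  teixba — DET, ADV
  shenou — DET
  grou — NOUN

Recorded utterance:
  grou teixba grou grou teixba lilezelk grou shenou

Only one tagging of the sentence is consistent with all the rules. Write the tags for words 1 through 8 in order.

Candidates per position — 1:grou {NOUN}; 2:teixba {DET,ADV}; 3:grou {NOUN}; 4:grou {NOUN}; 5:teixba {DET,ADV}; 6:lilezelk {PREP}; 7:grou {NOUN}; 8:shenou {DET}.
Position 2: tagging it ADV would leave rule 2 unsatisfiable, so it must be DET.
Position 5: tagging it ADV would leave rule 2 unsatisfiable, so it must be DET.
The only consistent sequence is: NOUN DET NOUN NOUN DET PREP NOUN DET.
Verifying each rule — rule 1 satisfied; rule 2 satisfied; rule 3 satisfied.

NOUN DET NOUN NOUN DET PREP NOUN DET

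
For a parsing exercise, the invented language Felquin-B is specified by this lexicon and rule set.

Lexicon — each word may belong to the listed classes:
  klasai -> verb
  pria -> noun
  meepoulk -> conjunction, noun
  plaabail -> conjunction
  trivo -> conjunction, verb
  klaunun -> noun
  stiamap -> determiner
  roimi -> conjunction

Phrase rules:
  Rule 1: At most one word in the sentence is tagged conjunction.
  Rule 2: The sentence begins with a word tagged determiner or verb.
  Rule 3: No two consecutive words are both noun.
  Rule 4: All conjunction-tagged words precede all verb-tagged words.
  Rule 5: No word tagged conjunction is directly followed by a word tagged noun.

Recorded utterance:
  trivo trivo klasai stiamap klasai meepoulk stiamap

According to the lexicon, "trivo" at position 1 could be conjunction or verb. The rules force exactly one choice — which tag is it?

verb

Candidates per position — 1:trivo {conjunction,verb}; 2:trivo {conjunction,verb}; 3:klasai {verb}; 4:stiamap {determiner}; 5:klasai {verb}; 6:meepoulk {conjunction,noun}; 7:stiamap {determiner}.
Position 1: conjunction is ruled out by rule 2; that leaves verb.
Position 2: conjunction is ruled out by rule 4; that leaves verb.
Position 6: conjunction is ruled out by rule 4; that leaves noun.
The unique satisfying tagging is: verb verb verb determiner verb noun determiner.
Checking: rule 1 satisfied; rule 2 satisfied; rule 3 satisfied; rule 4 satisfied; rule 5 satisfied.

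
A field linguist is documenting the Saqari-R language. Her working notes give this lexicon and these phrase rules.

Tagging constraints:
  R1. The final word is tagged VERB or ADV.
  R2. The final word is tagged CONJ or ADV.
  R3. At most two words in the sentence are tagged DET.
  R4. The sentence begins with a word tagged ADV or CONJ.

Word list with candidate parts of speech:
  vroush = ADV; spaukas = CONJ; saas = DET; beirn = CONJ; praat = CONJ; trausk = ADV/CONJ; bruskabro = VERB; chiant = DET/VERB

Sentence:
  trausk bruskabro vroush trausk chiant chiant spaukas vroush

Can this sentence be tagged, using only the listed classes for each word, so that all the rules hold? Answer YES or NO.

YES

Candidates per position — 1:trausk {ADV,CONJ}; 2:bruskabro {VERB}; 3:vroush {ADV}; 4:trausk {ADV,CONJ}; 5:chiant {DET,VERB}; 6:chiant {DET,VERB}; 7:spaukas {CONJ}; 8:vroush {ADV}.
One satisfying assignment: ADV VERB ADV CONJ DET VERB CONJ ADV.
Rule-by-rule: rule 1 ✓; rule 2 ✓; rule 3 ✓; rule 4 ✓.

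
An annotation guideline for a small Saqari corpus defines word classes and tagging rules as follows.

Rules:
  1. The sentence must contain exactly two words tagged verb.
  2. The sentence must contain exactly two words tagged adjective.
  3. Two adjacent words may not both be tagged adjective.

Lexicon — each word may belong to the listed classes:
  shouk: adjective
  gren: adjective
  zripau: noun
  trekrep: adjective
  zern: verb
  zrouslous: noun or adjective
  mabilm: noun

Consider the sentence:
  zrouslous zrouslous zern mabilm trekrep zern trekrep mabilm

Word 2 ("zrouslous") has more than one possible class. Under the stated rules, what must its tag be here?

Candidates per position — 1:zrouslous {noun,adjective}; 2:zrouslous {noun,adjective}; 3:zern {verb}; 4:mabilm {noun}; 5:trekrep {adjective}; 6:zern {verb}; 7:trekrep {adjective}; 8:mabilm {noun}.
At position 1, choosing adjective makes rule 2 impossible to satisfy; hence noun.
At position 2, choosing adjective makes rule 2 impossible to satisfy; hence noun.
That leaves exactly one tagging: noun noun verb noun adjective verb adjective noun.
Rule-by-rule: rule 1 ok; rule 2 ok; rule 3 ok.

noun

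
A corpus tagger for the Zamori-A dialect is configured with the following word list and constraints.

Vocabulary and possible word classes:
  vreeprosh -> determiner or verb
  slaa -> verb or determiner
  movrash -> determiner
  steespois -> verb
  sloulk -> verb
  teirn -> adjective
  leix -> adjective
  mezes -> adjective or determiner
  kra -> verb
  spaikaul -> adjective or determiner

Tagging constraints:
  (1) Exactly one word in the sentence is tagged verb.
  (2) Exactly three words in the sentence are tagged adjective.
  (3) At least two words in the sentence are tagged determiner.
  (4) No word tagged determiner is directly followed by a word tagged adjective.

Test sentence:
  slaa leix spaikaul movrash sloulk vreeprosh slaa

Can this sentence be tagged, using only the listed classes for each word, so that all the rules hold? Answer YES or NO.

Candidates per position — 1:slaa {verb,determiner}; 2:leix {adjective}; 3:spaikaul {adjective,determiner}; 4:movrash {determiner}; 5:sloulk {verb}; 6:vreeprosh {determiner,verb}; 7:slaa {verb,determiner}.
Rule 2 cannot be satisfied by any choice of tags from the lexicon.
So there is no consistent tagging.

NO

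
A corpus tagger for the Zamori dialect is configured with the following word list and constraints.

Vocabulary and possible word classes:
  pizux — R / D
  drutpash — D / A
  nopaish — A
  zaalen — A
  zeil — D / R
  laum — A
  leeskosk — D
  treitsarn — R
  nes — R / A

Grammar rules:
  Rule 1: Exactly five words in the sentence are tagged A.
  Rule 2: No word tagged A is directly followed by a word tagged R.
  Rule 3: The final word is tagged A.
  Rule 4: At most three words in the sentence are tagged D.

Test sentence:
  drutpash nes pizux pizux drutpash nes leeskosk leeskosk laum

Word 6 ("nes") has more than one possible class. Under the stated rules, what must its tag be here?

A

Candidates per position — 1:drutpash {D,A}; 2:nes {R,A}; 3:pizux {R,D}; 4:pizux {R,D}; 5:drutpash {D,A}; 6:nes {R,A}; 7:leeskosk {D}; 8:leeskosk {D}; 9:laum {A}.
Word 1 cannot be D — rule 1 would then fail for every completion. It is A.
Word 2 cannot be R — rule 1 would then fail for every completion. It is A.
Word 3 cannot be R — rule 2 would then fail for every completion. It is D.
Word 4 cannot be D — rule 4 would then fail for every completion. It is R.
Word 5 cannot be D — rule 1 would then fail for every completion. It is A.
Word 6 cannot be R — rule 1 would then fail for every completion. It is A.
That leaves exactly one tagging: A A D R A A D D A.
Verifying each rule — rule 1 ok; rule 2 ok; rule 3 ok; rule 4 ok.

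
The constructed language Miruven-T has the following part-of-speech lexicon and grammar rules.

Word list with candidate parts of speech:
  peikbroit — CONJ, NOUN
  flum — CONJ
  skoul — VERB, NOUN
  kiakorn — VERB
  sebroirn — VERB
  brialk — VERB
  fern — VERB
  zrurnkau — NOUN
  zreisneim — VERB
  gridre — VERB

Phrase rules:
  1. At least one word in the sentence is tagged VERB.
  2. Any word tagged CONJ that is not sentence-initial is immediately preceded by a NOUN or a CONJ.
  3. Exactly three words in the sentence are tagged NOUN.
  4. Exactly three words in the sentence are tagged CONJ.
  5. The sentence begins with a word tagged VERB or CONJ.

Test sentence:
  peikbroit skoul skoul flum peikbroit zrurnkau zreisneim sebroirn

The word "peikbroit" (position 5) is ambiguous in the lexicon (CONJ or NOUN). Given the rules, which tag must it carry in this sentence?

CONJ

Candidates per position — 1:peikbroit {CONJ,NOUN}; 2:skoul {VERB,NOUN}; 3:skoul {VERB,NOUN}; 4:flum {CONJ}; 5:peikbroit {CONJ,NOUN}; 6:zrurnkau {NOUN}; 7:zreisneim {VERB}; 8:sebroirn {VERB}.
If word 1 were NOUN, no tagging could satisfy rule 4; so word 1 is CONJ.
If word 3 were VERB, no tagging could satisfy rule 2; so word 3 is NOUN.
If word 5 were NOUN, no tagging could satisfy rule 4; so word 5 is CONJ.
If word 2 were VERB, no tagging could satisfy rule 3; so word 2 is NOUN.
The unique satisfying tagging is: CONJ NOUN NOUN CONJ CONJ NOUN VERB VERB.
Check: rule 1 holds; rule 2 holds; rule 3 holds; rule 4 holds; rule 5 holds.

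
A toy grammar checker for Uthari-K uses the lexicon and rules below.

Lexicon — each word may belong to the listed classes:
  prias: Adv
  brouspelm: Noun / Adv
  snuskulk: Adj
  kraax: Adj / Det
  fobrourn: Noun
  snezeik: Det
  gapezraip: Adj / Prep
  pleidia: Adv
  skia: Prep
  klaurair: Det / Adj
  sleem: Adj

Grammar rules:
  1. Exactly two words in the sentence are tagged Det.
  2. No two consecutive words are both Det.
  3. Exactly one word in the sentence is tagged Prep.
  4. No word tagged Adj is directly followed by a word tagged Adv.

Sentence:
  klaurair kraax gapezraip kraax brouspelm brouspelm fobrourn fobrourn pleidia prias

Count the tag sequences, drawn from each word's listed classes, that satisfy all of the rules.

8

Candidates per position — 1:klaurair {Det,Adj}; 2:kraax {Adj,Det}; 3:gapezraip {Adj,Prep}; 4:kraax {Adj,Det}; 5:brouspelm {Noun,Adv}; 6:brouspelm {Noun,Adv}; 7:fobrourn {Noun}; 8:fobrourn {Noun}; 9:pleidia {Adv}; 10:prias {Adv}.
There are 64 candidate sequences in total.
Checking each against the rules leaves 8 sequences.
Count = 8.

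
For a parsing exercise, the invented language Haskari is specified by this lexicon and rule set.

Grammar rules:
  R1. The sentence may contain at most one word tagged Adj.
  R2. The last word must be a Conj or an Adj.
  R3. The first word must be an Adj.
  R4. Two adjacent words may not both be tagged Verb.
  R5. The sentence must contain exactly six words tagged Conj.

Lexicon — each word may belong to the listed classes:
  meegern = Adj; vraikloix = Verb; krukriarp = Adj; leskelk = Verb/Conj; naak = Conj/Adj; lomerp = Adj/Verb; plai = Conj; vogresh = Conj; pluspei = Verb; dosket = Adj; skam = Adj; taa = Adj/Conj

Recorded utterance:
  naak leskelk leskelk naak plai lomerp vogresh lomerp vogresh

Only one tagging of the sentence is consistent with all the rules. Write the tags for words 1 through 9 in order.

Candidates per position — 1:naak {Conj,Adj}; 2:leskelk {Verb,Conj}; 3:leskelk {Verb,Conj}; 4:naak {Conj,Adj}; 5:plai {Conj}; 6:lomerp {Adj,Verb}; 7:vogresh {Conj}; 8:lomerp {Adj,Verb}; 9:vogresh {Conj}.
If word 1 were Conj, no tagging could satisfy rule 3; so word 1 is Adj.
If word 2 were Verb, no tagging could satisfy rule 5; so word 2 is Conj.
If word 3 were Verb, no tagging could satisfy rule 5; so word 3 is Conj.
If word 4 were Adj, no tagging could satisfy rule 1; so word 4 is Conj.
If word 6 were Adj, no tagging could satisfy rule 1; so word 6 is Verb.
If word 8 were Adj, no tagging could satisfy rule 1; so word 8 is Verb.
The only consistent sequence is: Adj Conj Conj Conj Conj Verb Conj Verb Conj.
Rule-by-rule: rule 1 holds; rule 2 holds; rule 3 holds; rule 4 holds; rule 5 holds.

Adj Conj Conj Conj Conj Verb Conj Verb Conj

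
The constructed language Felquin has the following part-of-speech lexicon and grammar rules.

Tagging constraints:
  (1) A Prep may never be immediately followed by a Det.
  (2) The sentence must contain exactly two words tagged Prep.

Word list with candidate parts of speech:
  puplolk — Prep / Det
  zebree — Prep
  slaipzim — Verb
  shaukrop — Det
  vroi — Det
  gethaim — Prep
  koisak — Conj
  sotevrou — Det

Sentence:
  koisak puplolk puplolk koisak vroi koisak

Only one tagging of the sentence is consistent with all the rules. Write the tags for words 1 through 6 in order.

Conj Prep Prep Conj Det Conj

Candidates per position — 1:koisak {Conj}; 2:puplolk {Prep,Det}; 3:puplolk {Prep,Det}; 4:koisak {Conj}; 5:vroi {Det}; 6:koisak {Conj}.
At position 2, choosing Det makes rule 2 impossible to satisfy; hence Prep.
At position 3, choosing Det makes rule 1 impossible to satisfy; hence Prep.
That leaves exactly one tagging: Conj Prep Prep Conj Det Conj.
Check: rule 1 ok; rule 2 ok.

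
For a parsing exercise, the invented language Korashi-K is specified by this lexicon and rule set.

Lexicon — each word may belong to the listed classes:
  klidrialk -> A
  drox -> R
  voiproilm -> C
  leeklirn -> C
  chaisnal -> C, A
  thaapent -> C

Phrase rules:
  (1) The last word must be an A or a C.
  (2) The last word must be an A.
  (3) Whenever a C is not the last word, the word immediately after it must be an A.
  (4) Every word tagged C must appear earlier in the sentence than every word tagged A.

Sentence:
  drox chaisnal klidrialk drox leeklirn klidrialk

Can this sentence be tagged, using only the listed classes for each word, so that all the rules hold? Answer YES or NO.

Candidates per position — 1:drox {R}; 2:chaisnal {C,A}; 3:klidrialk {A}; 4:drox {R}; 5:leeklirn {C}; 6:klidrialk {A}.
Rule 4 cannot be satisfied by any choice of tags from the lexicon.
So there is no consistent tagging.

NO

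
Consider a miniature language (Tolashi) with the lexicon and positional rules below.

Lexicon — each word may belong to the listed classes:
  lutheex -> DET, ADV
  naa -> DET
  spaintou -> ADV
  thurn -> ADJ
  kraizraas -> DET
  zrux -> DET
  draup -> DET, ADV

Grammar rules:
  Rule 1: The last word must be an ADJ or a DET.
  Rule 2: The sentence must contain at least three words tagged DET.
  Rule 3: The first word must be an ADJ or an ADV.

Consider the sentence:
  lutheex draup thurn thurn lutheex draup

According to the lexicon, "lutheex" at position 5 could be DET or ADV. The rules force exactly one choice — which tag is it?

DET

Candidates per position — 1:lutheex {DET,ADV}; 2:draup {DET,ADV}; 3:thurn {ADJ}; 4:thurn {ADJ}; 5:lutheex {DET,ADV}; 6:draup {DET,ADV}.
Word 1 cannot be DET — rule 3 would then fail for every completion. It is ADV.
Word 2 cannot be ADV — rule 2 would then fail for every completion. It is DET.
Word 5 cannot be ADV — rule 2 would then fail for every completion. It is DET.
Word 6 cannot be ADV — rule 1 would then fail for every completion. It is DET.
The unique satisfying tagging is: ADV DET ADJ ADJ DET DET.
Check: rule 1 satisfied; rule 2 satisfied; rule 3 satisfied.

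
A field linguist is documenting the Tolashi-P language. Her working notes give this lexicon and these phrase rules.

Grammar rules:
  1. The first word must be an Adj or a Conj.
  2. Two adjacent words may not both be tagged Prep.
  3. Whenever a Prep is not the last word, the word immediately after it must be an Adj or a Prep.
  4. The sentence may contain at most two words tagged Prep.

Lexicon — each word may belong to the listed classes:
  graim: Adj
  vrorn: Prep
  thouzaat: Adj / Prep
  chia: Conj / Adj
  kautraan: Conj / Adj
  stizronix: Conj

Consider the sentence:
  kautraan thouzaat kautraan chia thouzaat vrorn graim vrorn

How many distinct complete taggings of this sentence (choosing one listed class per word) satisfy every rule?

8

Candidates per position — 1:kautraan {Conj,Adj}; 2:thouzaat {Adj,Prep}; 3:kautraan {Conj,Adj}; 4:chia {Conj,Adj}; 5:thouzaat {Adj,Prep}; 6:vrorn {Prep}; 7:graim {Adj}; 8:vrorn {Prep}.
There are 32 candidate sequences in total.
Checking each against the rules leaves 8 sequences.
Count = 8.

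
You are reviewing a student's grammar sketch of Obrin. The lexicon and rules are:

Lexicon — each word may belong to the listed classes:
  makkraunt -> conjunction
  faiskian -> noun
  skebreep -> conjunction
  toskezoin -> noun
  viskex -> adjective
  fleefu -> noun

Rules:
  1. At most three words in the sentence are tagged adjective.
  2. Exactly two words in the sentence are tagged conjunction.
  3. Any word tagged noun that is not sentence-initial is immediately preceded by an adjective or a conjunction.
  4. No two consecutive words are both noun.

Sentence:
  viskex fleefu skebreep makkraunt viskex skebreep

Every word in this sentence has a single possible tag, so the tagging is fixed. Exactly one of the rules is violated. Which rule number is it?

2

Fixed tagging: adjective noun conjunction conjunction adjective conjunction.
Checking each rule: R1 pass, R2 fail, R3 pass, R4 pass.
Only rule 2 fails.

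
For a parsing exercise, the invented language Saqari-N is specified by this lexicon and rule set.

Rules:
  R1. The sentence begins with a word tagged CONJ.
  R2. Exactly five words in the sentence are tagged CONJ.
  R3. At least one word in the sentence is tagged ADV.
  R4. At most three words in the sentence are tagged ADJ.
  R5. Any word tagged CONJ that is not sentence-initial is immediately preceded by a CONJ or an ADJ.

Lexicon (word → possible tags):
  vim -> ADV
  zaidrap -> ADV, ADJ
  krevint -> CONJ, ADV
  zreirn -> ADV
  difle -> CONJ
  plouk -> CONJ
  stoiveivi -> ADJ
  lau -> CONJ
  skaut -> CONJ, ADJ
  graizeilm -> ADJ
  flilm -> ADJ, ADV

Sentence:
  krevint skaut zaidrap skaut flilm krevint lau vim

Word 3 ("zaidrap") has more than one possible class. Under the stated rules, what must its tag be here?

ADJ

Candidates per position — 1:krevint {CONJ,ADV}; 2:skaut {CONJ,ADJ}; 3:zaidrap {ADV,ADJ}; 4:skaut {CONJ,ADJ}; 5:flilm {ADJ,ADV}; 6:krevint {CONJ,ADV}; 7:lau {CONJ}; 8:vim {ADV}.
Position 1: tagging it ADV would leave rule 1 unsatisfiable, so it must be CONJ.
Position 2: tagging it ADJ would leave rule 2 unsatisfiable, so it must be CONJ.
Position 4: tagging it ADJ would leave rule 2 unsatisfiable, so it must be CONJ.
Position 5: tagging it ADV would leave rule 5 unsatisfiable, so it must be ADJ.
Position 6: tagging it ADV would leave rule 2 unsatisfiable, so it must be CONJ.
Position 3: tagging it ADV would leave rule 5 unsatisfiable, so it must be ADJ.
The only consistent sequence is: CONJ CONJ ADJ CONJ ADJ CONJ CONJ ADV.
Verifying each rule — rule 1 holds; rule 2 holds; rule 3 holds; rule 4 holds; rule 5 holds.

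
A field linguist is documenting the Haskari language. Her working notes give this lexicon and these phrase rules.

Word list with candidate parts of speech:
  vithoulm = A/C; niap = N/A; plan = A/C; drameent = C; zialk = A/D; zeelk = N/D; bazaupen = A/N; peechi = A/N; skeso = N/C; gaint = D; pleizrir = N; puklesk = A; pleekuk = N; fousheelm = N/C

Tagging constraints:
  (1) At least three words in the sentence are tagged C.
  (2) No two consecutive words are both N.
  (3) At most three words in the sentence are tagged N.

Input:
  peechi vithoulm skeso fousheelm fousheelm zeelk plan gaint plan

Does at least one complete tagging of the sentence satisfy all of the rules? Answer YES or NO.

Candidates per position — 1:peechi {A,N}; 2:vithoulm {A,C}; 3:skeso {N,C}; 4:fousheelm {N,C}; 5:fousheelm {N,C}; 6:zeelk {N,D}; 7:plan {A,C}; 8:gaint {D}; 9:plan {A,C}.
One satisfying assignment: N C N C C N C D A.
Verifying each rule — rule 1 ok; rule 2 ok; rule 3 ok.

YES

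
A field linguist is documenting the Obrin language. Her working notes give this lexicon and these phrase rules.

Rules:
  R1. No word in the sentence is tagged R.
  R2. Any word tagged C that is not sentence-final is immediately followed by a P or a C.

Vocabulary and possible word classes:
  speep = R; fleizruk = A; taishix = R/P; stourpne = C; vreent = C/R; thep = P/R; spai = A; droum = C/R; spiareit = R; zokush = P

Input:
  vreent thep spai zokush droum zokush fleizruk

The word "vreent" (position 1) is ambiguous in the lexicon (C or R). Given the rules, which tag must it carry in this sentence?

Candidates per position — 1:vreent {C,R}; 2:thep {P,R}; 3:spai {A}; 4:zokush {P}; 5:droum {C,R}; 6:zokush {P}; 7:fleizruk {A}.
Position 1: tagging it R would leave rule 1 unsatisfiable, so it must be C.
Position 2: tagging it R would leave rule 1 unsatisfiable, so it must be P.
Position 5: tagging it R would leave rule 1 unsatisfiable, so it must be C.
That leaves exactly one tagging: C P A P C P A.
Rule-by-rule: rule 1 holds; rule 2 holds.

C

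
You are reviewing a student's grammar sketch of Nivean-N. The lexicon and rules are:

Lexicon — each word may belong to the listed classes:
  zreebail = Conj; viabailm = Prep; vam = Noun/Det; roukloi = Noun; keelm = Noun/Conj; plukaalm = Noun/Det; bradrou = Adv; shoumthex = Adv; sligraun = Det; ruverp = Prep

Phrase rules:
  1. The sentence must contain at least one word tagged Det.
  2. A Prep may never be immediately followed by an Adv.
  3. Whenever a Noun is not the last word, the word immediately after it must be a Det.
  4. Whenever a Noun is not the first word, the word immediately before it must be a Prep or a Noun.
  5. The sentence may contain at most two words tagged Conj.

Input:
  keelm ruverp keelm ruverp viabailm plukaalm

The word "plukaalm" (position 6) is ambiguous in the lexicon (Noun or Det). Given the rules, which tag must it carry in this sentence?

Candidates per position — 1:keelm {Noun,Conj}; 2:ruverp {Prep}; 3:keelm {Noun,Conj}; 4:ruverp {Prep}; 5:viabailm {Prep}; 6:plukaalm {Noun,Det}.
At position 1, choosing Noun makes rule 3 impossible to satisfy; hence Conj.
At position 3, choosing Noun makes rule 3 impossible to satisfy; hence Conj.
At position 6, choosing Noun makes rule 1 impossible to satisfy; hence Det.
The unique satisfying tagging is: Conj Prep Conj Prep Prep Det.
Rule-by-rule: rule 1 satisfied; rule 2 satisfied; rule 3 satisfied; rule 4 satisfied; rule 5 satisfied.

Det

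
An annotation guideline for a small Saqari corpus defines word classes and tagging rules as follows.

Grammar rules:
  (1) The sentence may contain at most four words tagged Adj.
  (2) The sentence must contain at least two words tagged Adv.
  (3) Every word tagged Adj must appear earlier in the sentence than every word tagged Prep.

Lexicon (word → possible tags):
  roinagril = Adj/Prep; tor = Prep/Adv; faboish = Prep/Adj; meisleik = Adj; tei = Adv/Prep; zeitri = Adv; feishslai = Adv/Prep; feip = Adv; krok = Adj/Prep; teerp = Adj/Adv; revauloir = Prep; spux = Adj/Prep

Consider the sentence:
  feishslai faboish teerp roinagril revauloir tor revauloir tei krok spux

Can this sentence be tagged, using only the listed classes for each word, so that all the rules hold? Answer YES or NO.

Candidates per position — 1:feishslai {Adv,Prep}; 2:faboish {Prep,Adj}; 3:teerp {Adj,Adv}; 4:roinagril {Adj,Prep}; 5:revauloir {Prep}; 6:tor {Prep,Adv}; 7:revauloir {Prep}; 8:tei {Adv,Prep}; 9:krok {Adj,Prep}; 10:spux {Adj,Prep}.
One satisfying assignment: Adv Adj Adv Prep Prep Adv Prep Adv Prep Prep.
Checking: rule 1 ok; rule 2 ok; rule 3 ok.

YES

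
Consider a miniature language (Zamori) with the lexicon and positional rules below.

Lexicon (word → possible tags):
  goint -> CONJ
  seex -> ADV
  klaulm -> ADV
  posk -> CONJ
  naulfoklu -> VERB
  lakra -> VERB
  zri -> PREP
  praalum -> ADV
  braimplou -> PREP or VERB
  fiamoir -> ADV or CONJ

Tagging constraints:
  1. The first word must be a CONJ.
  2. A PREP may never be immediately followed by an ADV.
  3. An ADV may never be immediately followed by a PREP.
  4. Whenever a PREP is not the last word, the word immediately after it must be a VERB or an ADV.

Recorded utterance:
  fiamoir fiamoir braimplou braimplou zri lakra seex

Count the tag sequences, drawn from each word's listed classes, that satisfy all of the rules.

Candidates per position — 1:fiamoir {ADV,CONJ}; 2:fiamoir {ADV,CONJ}; 3:braimplou {PREP,VERB}; 4:braimplou {PREP,VERB}; 5:zri {PREP}; 6:lakra {VERB}; 7:seex {ADV}.
There are 16 candidate sequences in total.
The sequences that satisfy every rule: CONJ ADV VERB VERB PREP VERB ADV; CONJ CONJ PREP VERB PREP VERB ADV; CONJ CONJ VERB VERB PREP VERB ADV.
Count = 3.

3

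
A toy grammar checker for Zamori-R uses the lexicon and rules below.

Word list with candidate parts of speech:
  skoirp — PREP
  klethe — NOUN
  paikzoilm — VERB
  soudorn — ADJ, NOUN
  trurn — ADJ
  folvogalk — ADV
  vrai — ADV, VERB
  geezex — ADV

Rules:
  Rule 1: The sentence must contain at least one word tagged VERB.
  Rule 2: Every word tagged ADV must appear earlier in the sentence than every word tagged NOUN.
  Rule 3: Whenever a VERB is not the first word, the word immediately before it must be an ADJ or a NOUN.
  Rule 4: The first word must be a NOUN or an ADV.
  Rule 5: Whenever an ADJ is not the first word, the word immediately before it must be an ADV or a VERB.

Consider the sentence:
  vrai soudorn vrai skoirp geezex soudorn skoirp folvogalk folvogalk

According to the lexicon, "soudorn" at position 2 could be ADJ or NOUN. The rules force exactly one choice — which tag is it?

ADJ

Candidates per position — 1:vrai {ADV,VERB}; 2:soudorn {ADJ,NOUN}; 3:vrai {ADV,VERB}; 4:skoirp {PREP}; 5:geezex {ADV}; 6:soudorn {ADJ,NOUN}; 7:skoirp {PREP}; 8:folvogalk {ADV}; 9:folvogalk {ADV}.
At position 1, choosing VERB makes rule 4 impossible to satisfy; hence ADV.
At position 2, choosing NOUN makes rule 2 impossible to satisfy; hence ADJ.
At position 3, choosing ADV makes rule 1 impossible to satisfy; hence VERB.
At position 6, choosing NOUN makes rule 2 impossible to satisfy; hence ADJ.
The only consistent sequence is: ADV ADJ VERB PREP ADV ADJ PREP ADV ADV.
Checking: rule 1 holds; rule 2 holds; rule 3 holds; rule 4 holds; rule 5 holds.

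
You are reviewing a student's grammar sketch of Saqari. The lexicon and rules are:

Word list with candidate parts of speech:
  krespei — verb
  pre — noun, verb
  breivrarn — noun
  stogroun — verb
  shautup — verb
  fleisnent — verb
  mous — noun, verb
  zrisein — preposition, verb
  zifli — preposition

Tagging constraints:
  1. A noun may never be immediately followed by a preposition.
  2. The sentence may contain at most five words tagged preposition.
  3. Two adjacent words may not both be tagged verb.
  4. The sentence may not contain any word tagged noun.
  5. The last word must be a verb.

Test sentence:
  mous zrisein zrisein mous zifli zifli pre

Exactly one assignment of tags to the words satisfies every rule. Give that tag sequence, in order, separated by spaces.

Candidates per position — 1:mous {noun,verb}; 2:zrisein {preposition,verb}; 3:zrisein {preposition,verb}; 4:mous {noun,verb}; 5:zifli {preposition}; 6:zifli {preposition}; 7:pre {noun,verb}.
Position 1: noun is ruled out by rule 4; that leaves verb.
Position 2: verb is ruled out by rule 3; that leaves preposition.
Position 4: noun is ruled out by rule 1; that leaves verb.
Position 7: noun is ruled out by rule 4; that leaves verb.
Position 3: verb is ruled out by rule 3; that leaves preposition.
The only consistent sequence is: verb preposition preposition verb preposition preposition verb.
Checking: rule 1 holds; rule 2 holds; rule 3 holds; rule 4 holds; rule 5 holds.

verb preposition preposition verb preposition preposition verb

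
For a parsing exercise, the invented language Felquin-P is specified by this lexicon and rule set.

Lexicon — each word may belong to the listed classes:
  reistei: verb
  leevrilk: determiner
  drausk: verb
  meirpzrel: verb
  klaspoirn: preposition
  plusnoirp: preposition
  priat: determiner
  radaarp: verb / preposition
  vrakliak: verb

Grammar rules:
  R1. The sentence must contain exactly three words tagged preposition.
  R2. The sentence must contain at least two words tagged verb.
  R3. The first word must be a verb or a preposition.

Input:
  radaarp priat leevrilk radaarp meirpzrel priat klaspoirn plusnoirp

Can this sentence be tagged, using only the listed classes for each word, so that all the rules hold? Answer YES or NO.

YES

Candidates per position — 1:radaarp {verb,preposition}; 2:priat {determiner}; 3:leevrilk {determiner}; 4:radaarp {verb,preposition}; 5:meirpzrel {verb}; 6:priat {determiner}; 7:klaspoirn {preposition}; 8:plusnoirp {preposition}.
One satisfying assignment: preposition determiner determiner verb verb determiner preposition preposition.
Rule-by-rule: rule 1 satisfied; rule 2 satisfied; rule 3 satisfied.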